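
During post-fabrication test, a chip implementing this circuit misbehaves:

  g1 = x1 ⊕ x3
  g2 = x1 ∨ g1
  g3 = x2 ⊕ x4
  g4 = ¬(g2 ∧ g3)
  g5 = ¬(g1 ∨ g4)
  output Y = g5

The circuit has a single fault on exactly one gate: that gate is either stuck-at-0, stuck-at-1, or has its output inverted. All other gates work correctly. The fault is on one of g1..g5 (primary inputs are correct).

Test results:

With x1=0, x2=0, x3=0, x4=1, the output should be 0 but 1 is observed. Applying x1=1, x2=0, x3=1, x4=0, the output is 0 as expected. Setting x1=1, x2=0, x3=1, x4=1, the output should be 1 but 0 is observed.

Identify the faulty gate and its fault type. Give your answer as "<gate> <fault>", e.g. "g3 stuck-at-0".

g2 inverted output

Fault-free values for test 1 (x1=0, x2=0, x3=0, x4=1): g1=0, g2=0, g3=1, g4=1, g5=0, giving Y=0. Observed 1.
Test 1: faults giving observed 1 are {g2 stuck-at-1, g2 inverted output, g4 stuck-at-0, g4 inverted output, g5 stuck-at-1, g5 inverted output}.
Test 2 (x1=1, x2=0, x3=1, x4=0): fault-free g1=0, g2=1, g3=0, g4=1, g5=0 → 0; observed 0. Eliminates g4 stuck-at-0, g4 inverted output, g5 stuck-at-1, g5 inverted output.
Test 3 (x1=1, x2=0, x3=1, x4=1): fault-free g1=0, g2=1, g3=1, g4=0, g5=1 → 1; observed 0. Eliminates g2 stuck-at-1.
Only g2 inverted output is consistent with every test.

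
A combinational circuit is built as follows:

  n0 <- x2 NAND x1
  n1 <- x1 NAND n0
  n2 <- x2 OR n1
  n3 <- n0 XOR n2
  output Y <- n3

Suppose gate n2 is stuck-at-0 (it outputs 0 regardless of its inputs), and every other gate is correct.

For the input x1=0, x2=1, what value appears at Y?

Propagate with n2 forced: n0=1, n1=1, n2=0 [stuck-at-0], n3=1.
So Y = 1. (Without the fault it would be 0.)

1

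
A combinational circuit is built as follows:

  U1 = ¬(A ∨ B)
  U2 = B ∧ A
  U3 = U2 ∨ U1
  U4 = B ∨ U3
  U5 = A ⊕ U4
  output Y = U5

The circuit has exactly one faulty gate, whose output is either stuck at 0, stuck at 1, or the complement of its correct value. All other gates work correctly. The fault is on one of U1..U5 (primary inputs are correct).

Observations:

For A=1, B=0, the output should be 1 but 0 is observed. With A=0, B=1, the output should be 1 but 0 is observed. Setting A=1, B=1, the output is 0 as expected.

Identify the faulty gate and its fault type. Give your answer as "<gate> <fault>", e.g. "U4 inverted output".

U5 stuck-at-0

Fault-free values for test 1 (A=1, B=0): U1=0, U2=0, U3=0, U4=0, U5=1, giving Y=1. Observed 0.
Test 1: faults giving observed 0 are {U1 stuck-at-1, U1 inverted output, U2 stuck-at-1, U2 inverted output, U3 stuck-at-1, U3 inverted output, U4 stuck-at-1, U4 inverted output, U5 stuck-at-0, U5 inverted output}.
Test 2 (A=0, B=1): fault-free U1=0, U2=0, U3=0, U4=1, U5=1 → 1; observed 0. Eliminates U1 stuck-at-1, U1 inverted output, U2 stuck-at-1, U2 inverted output, U3 stuck-at-1, U3 inverted output, U4 stuck-at-1.
Test 3 (A=1, B=1): fault-free U1=0, U2=1, U3=1, U4=1, U5=0 → 0; observed 0. Eliminates U4 inverted output, U5 inverted output.
Only U5 stuck-at-0 is consistent with every test.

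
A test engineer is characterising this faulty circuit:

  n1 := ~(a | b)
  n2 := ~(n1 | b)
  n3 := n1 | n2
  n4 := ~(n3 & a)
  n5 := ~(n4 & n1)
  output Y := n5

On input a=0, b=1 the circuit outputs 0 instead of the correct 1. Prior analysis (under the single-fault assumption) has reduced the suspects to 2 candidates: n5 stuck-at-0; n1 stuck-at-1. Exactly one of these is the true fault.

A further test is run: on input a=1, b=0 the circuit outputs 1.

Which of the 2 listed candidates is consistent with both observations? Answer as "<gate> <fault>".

n1 stuck-at-1

Evaluate each candidate on input a=1, b=0:
  n5 stuck-at-0: n1=0, n2=1, n3=1, n4=0, n5=0 [stuck-at-0] → 0 — eliminated
  n1 stuck-at-1: n1=1 [stuck-at-1], n2=0, n3=1, n4=0, n5=1 → 1 — matches
Only n1 stuck-at-1 reproduces the observed 1.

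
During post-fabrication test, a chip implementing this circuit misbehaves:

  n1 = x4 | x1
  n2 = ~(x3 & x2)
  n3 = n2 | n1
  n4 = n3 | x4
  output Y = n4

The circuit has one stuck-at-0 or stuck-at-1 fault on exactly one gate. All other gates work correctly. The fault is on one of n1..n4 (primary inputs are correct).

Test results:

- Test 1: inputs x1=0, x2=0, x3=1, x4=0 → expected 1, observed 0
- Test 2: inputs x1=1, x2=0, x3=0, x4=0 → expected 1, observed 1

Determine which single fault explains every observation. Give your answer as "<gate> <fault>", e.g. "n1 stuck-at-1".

Fault-free values for test 1 (x1=0, x2=0, x3=1, x4=0): n1=0, n2=1, n3=1, n4=1, giving Y=1. Observed 0.
Test 1: faults giving observed 0 are {n2 stuck-at-0, n3 stuck-at-0, n4 stuck-at-0}.
Test 2 (x1=1, x2=0, x3=0, x4=0): fault-free n1=1, n2=1, n3=1, n4=1 → 1; observed 1. Eliminates n3 stuck-at-0, n4 stuck-at-0.
Only n2 stuck-at-0 is consistent with every test.

n2 stuck-at-0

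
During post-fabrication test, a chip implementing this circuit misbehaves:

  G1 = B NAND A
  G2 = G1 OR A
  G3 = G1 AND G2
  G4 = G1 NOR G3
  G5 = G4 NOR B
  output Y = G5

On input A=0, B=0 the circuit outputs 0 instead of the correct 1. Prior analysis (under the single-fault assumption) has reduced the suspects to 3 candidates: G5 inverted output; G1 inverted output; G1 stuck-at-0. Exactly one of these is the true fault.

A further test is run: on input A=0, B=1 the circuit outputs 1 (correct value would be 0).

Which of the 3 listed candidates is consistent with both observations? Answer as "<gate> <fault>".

Evaluate each candidate on input A=0, B=1:
  G5 inverted output: G1=1, G2=1, G3=1, G4=0, G5=1 [inverted output] → 1 — matches
  G1 inverted output: G1=0 [inverted output], G2=0, G3=0, G4=1, G5=0 → 0 — eliminated
  G1 stuck-at-0: G1=0 [stuck-at-0], G2=0, G3=0, G4=1, G5=0 → 0 — eliminated
Only G5 inverted output reproduces the observed 1.

G5 inverted output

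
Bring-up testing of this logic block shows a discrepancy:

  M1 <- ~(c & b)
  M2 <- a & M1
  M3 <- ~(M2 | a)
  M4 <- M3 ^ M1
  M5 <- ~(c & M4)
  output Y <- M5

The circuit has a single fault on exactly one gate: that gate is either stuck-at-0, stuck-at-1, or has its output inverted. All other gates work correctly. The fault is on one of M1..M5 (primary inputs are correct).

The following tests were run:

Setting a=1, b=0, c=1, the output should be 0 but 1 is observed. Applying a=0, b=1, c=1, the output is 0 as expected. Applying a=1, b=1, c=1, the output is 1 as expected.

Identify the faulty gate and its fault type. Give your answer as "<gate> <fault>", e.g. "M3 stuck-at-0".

Fault-free values for test 1 (a=1, b=0, c=1): M1=1, M2=1, M3=0, M4=1, M5=0, giving Y=0. Observed 1.
Test 1: faults giving observed 1 are {M1 stuck-at-0, M1 inverted output, M3 stuck-at-1, M3 inverted output, M4 stuck-at-0, M4 inverted output, M5 stuck-at-1, M5 inverted output}.
Test 2 (a=0, b=1, c=1): fault-free M1=0, M2=0, M3=1, M4=1, M5=0 → 0; observed 0. Eliminates M1 inverted output, M3 inverted output, M4 stuck-at-0, M4 inverted output, M5 stuck-at-1, M5 inverted output.
Test 3 (a=1, b=1, c=1): fault-free M1=0, M2=0, M3=0, M4=0, M5=1 → 1; observed 1. Eliminates M3 stuck-at-1.
Only M1 stuck-at-0 is consistent with every test.

M1 stuck-at-0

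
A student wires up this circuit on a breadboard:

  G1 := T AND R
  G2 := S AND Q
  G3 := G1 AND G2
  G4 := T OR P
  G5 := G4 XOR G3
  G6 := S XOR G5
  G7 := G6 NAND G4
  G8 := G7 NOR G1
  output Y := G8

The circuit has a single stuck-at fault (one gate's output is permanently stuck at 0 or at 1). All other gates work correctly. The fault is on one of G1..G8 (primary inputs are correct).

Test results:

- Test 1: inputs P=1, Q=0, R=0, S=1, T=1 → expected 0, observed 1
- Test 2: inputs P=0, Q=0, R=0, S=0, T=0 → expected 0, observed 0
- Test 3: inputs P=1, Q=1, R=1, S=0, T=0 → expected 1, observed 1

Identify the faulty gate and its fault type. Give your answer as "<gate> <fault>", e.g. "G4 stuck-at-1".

Fault-free values for test 1 (P=1, Q=0, R=0, S=1, T=1): G1=0, G2=0, G3=0, G4=1, G5=1, G6=0, G7=1, G8=0, giving Y=0. Observed 1.
Test 1: faults giving observed 1 are {G3 stuck-at-1, G5 stuck-at-0, G6 stuck-at-1, G7 stuck-at-0, G8 stuck-at-1}.
Test 2 (P=0, Q=0, R=0, S=0, T=0): fault-free G1=0, G2=0, G3=0, G4=0, G5=0, G6=0, G7=1, G8=0 → 0; observed 0. Eliminates G7 stuck-at-0, G8 stuck-at-1.
Test 3 (P=1, Q=1, R=1, S=0, T=0): fault-free G1=0, G2=0, G3=0, G4=1, G5=1, G6=1, G7=0, G8=1 → 1; observed 1. Eliminates G3 stuck-at-1, G5 stuck-at-0.
Only G6 stuck-at-1 is consistent with every test.

G6 stuck-at-1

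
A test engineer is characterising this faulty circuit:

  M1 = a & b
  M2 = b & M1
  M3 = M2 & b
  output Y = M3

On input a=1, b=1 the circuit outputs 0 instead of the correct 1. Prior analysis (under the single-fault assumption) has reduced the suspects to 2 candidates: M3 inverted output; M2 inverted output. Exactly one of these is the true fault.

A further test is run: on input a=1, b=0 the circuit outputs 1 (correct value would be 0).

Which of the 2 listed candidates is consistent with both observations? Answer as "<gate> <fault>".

M3 inverted output

Evaluate each candidate on input a=1, b=0:
  M3 inverted output: M1=0, M2=0, M3=1 [inverted output] → 1 — matches
  M2 inverted output: M1=0, M2=1 [inverted output], M3=0 → 0 — eliminated
Only M3 inverted output reproduces the observed 1.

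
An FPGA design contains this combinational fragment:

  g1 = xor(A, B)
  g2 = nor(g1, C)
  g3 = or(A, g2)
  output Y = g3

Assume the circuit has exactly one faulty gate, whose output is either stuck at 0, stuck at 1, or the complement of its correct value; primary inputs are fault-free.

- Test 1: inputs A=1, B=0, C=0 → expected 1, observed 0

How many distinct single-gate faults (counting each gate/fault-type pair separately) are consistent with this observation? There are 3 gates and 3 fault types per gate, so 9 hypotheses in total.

2

Fault-free: g1=1, g2=0, g3=1 → 1. Observed 0.
  g1 stuck-at-0: output 1 ✗
  g1 stuck-at-1: output 1 ✗
  g1 inverted output: output 1 ✗
  g2 stuck-at-0: output 1 ✗
  g2 stuck-at-1: output 1 ✗
  g2 inverted output: output 1 ✗
  g3 stuck-at-0: output 0 ✓
  g3 stuck-at-1: output 1 ✗
  g3 inverted output: output 0 ✓
Consistent faults: {g3 stuck-at-0, g3 inverted output} — 2 in all.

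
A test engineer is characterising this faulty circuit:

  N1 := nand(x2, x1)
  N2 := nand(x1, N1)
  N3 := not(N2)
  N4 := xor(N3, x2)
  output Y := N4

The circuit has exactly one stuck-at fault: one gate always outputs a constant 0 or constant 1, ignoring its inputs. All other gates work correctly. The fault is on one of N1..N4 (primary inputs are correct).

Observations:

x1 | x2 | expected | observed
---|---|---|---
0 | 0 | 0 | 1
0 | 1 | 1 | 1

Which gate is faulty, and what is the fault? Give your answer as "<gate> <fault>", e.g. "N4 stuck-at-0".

Fault-free values for test 1 (x1=0, x2=0): N1=1, N2=1, N3=0, N4=0, giving Y=0. Observed 1.
Test 1: faults giving observed 1 are {N2 stuck-at-0, N3 stuck-at-1, N4 stuck-at-1}.
Test 2 (x1=0, x2=1): fault-free N1=1, N2=1, N3=0, N4=1 → 1; observed 1. Eliminates N2 stuck-at-0, N3 stuck-at-1.
Only N4 stuck-at-1 is consistent with every test.

N4 stuck-at-1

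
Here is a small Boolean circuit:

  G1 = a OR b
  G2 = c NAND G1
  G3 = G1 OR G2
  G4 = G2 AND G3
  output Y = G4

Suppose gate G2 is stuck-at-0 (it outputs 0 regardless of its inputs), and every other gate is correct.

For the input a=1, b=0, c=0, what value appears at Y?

0

Propagate with G2 forced: G1=1, G2=0 [stuck-at-0], G3=1, G4=0.
So Y = 0. (Without the fault it would be 1.)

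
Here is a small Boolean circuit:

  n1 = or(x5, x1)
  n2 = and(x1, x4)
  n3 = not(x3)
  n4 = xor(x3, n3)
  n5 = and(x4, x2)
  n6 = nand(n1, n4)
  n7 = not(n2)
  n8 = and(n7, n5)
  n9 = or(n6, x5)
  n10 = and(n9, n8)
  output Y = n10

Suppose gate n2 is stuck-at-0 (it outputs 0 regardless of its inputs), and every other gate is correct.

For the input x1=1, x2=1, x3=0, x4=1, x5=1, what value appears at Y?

Propagate with n2 forced: n1=1, n2=0 [stuck-at-0], n3=1, n4=1, n5=1, n6=0, n7=1, n8=1, n9=1, n10=1.
So Y = 1. (Without the fault it would be 0.)

1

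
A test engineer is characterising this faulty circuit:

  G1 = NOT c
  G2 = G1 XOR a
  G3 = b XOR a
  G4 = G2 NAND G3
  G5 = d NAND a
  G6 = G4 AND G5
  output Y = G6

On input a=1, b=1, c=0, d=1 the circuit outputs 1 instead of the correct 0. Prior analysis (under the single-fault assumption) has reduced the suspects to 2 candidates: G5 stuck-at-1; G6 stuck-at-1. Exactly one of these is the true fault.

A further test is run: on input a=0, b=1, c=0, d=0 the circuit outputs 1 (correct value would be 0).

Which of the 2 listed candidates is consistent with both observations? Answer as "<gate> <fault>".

G6 stuck-at-1

Evaluate each candidate on input a=0, b=1, c=0, d=0:
  G5 stuck-at-1: G1=1, G2=1, G3=1, G4=0, G5=1 [stuck-at-1], G6=0 → 0 — eliminated
  G6 stuck-at-1: G1=1, G2=1, G3=1, G4=0, G5=1, G6=1 [stuck-at-1] → 1 — matches
Only G6 stuck-at-1 reproduces the observed 1.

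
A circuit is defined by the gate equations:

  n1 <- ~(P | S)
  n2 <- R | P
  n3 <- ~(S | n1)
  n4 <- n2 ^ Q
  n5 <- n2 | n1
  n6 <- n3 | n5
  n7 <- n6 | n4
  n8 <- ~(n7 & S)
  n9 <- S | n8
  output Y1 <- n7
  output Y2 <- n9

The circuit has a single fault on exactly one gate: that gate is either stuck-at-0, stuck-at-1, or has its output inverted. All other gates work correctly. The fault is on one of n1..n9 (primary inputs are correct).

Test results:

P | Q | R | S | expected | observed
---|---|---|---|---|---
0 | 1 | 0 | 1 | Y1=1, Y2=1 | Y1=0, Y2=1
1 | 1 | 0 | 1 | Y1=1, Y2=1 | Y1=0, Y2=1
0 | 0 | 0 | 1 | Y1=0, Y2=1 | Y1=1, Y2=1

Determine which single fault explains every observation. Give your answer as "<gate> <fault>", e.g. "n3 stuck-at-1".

Fault-free values for test 1 (P=0, Q=1, R=0, S=1): n1=0, n2=0, n3=0, n4=1, n5=0, n6=0, n7=1, n8=0, n9=1, giving Y1=1, Y2=1. Observed Y1=0, Y2=1.
Test 1: faults giving observed Y1=0, Y2=1 are {n4 stuck-at-0, n4 inverted output, n7 stuck-at-0, n7 inverted output}.
Test 2 (P=1, Q=1, R=0, S=1): fault-free n1=0, n2=1, n3=0, n4=0, n5=1, n6=1, n7=1, n8=0, n9=1 → Y1=1, Y2=1; observed Y1=0, Y2=1. Eliminates n4 stuck-at-0, n4 inverted output.
Test 3 (P=0, Q=0, R=0, S=1): fault-free n1=0, n2=0, n3=0, n4=0, n5=0, n6=0, n7=0, n8=1, n9=1 → Y1=0, Y2=1; observed Y1=1, Y2=1. Eliminates n7 stuck-at-0.
Only n7 inverted output is consistent with every test.

n7 inverted output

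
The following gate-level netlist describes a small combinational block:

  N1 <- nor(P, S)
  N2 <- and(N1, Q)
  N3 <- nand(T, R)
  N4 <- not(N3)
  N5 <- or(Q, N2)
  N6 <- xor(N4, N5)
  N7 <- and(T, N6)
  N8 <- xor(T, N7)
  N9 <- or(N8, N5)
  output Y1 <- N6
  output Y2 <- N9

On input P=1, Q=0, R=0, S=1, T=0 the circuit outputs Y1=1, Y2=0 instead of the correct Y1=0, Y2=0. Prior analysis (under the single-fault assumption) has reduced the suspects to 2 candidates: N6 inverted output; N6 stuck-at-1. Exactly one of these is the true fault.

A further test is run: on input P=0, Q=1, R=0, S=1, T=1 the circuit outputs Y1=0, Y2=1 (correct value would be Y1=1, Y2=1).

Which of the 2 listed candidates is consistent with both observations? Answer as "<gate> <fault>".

N6 inverted output

Evaluate each candidate on input P=0, Q=1, R=0, S=1, T=1:
  N6 inverted output: N1=0, N2=0, N3=1, N4=0, N5=1, N6=0 [inverted output], N7=0, N8=1, N9=1 → Y1=0, Y2=1 — matches
  N6 stuck-at-1: N1=0, N2=0, N3=1, N4=0, N5=1, N6=1 [stuck-at-1], N7=1, N8=0, N9=1 → Y1=1, Y2=1 — eliminated
Only N6 inverted output reproduces the observed Y1=0, Y2=1.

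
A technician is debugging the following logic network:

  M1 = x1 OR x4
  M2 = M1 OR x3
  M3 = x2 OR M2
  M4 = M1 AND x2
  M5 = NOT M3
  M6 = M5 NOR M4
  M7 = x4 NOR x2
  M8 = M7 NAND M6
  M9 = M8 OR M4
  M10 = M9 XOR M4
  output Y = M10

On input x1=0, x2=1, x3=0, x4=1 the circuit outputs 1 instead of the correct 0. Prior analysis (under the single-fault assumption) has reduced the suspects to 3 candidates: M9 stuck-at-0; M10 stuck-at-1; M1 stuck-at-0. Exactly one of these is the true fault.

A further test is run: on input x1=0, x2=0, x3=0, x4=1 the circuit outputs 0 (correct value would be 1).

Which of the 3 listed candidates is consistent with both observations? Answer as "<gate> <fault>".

Evaluate each candidate on input x1=0, x2=0, x3=0, x4=1:
  M9 stuck-at-0: M1=1, M2=1, M3=1, M4=0, M5=0, M6=1, M7=0, M8=1, M9=0 [stuck-at-0], M10=0 → 0 — matches
  M10 stuck-at-1: M1=1, M2=1, M3=1, M4=0, M5=0, M6=1, M7=0, M8=1, M9=1, M10=1 [stuck-at-1] → 1 — eliminated
  M1 stuck-at-0: M1=0 [stuck-at-0], M2=0, M3=0, M4=0, M5=1, M6=0, M7=0, M8=1, M9=1, M10=1 → 1 — eliminated
Only M9 stuck-at-0 reproduces the observed 0.

M9 stuck-at-0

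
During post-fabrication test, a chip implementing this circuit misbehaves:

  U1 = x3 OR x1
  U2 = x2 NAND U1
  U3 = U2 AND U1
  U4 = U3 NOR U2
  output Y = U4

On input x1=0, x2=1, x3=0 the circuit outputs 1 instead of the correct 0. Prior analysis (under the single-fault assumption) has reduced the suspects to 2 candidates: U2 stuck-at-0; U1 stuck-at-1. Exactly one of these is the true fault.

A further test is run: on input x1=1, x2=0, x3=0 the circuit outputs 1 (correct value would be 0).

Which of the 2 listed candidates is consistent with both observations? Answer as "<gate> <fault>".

Evaluate each candidate on input x1=1, x2=0, x3=0:
  U2 stuck-at-0: U1=1, U2=0 [stuck-at-0], U3=0, U4=1 → 1 — matches
  U1 stuck-at-1: U1=1 [stuck-at-1], U2=1, U3=1, U4=0 → 0 — eliminated
Only U2 stuck-at-0 reproduces the observed 1.

U2 stuck-at-0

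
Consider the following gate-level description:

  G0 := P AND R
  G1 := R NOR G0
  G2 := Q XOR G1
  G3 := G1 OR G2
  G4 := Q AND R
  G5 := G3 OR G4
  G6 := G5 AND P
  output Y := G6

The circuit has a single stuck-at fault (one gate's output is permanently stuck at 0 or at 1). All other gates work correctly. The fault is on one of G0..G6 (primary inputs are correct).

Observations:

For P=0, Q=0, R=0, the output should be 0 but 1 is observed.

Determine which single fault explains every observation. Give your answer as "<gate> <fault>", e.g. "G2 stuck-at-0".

Fault-free values for test 1 (P=0, Q=0, R=0): G0=0, G1=1, G2=1, G3=1, G4=0, G5=1, G6=0, giving Y=0. Observed 1.
Test 1: faults giving observed 1 are {G6 stuck-at-1}.
Only G6 stuck-at-1 is consistent with every test.

G6 stuck-at-1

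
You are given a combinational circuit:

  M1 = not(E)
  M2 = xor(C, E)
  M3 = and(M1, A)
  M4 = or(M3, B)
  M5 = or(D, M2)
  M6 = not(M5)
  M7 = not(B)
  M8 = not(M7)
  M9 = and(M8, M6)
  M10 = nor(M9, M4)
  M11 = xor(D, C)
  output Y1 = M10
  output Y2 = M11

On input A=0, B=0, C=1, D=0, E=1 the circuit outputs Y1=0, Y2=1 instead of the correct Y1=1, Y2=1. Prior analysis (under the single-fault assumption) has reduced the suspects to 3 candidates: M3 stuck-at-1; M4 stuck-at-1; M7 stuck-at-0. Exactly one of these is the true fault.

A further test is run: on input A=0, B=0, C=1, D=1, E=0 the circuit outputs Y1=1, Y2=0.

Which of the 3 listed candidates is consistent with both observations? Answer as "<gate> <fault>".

Evaluate each candidate on input A=0, B=0, C=1, D=1, E=0:
  M3 stuck-at-1: M1=1, M2=1, M3=1 [stuck-at-1], M4=1, M5=1, M6=0, M7=1, M8=0, M9=0, M10=0, M11=0 → Y1=0, Y2=0 — eliminated
  M4 stuck-at-1: M1=1, M2=1, M3=0, M4=1 [stuck-at-1], M5=1, M6=0, M7=1, M8=0, M9=0, M10=0, M11=0 → Y1=0, Y2=0 — eliminated
  M7 stuck-at-0: M1=1, M2=1, M3=0, M4=0, M5=1, M6=0, M7=0 [stuck-at-0], M8=1, M9=0, M10=1, M11=0 → Y1=1, Y2=0 — matches
Only M7 stuck-at-0 reproduces the observed Y1=1, Y2=0.

M7 stuck-at-0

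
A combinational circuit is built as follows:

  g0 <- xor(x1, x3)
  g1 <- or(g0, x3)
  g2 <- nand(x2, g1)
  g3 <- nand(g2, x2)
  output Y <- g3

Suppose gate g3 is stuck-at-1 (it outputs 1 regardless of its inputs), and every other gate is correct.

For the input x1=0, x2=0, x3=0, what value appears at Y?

Propagate with g3 forced: g0=0, g1=0, g2=1, g3=1 [stuck-at-1].
So Y = 1. (Same as the fault-free value — the fault is masked on this input.)

1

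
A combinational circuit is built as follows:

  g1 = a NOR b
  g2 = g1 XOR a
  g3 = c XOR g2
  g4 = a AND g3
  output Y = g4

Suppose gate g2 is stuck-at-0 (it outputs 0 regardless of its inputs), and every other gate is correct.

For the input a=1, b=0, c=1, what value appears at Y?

Propagate with g2 forced: g1=0, g2=0 [stuck-at-0], g3=1, g4=1.
So Y = 1. (Without the fault it would be 0.)

1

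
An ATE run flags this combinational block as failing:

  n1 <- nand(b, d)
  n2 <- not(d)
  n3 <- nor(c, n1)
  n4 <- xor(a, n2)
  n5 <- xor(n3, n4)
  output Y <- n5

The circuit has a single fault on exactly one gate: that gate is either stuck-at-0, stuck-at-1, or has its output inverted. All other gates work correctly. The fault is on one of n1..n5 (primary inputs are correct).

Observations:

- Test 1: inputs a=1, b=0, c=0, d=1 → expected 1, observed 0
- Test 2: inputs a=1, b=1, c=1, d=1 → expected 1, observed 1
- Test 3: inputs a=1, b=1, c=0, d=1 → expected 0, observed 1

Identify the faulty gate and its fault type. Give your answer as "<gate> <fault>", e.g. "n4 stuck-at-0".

n1 inverted output

Fault-free values for test 1 (a=1, b=0, c=0, d=1): n1=1, n2=0, n3=0, n4=1, n5=1, giving Y=1. Observed 0.
Test 1: faults giving observed 0 are {n1 stuck-at-0, n1 inverted output, n2 stuck-at-1, n2 inverted output, n3 stuck-at-1, n3 inverted output, n4 stuck-at-0, n4 inverted output, n5 stuck-at-0, n5 inverted output}.
Test 2 (a=1, b=1, c=1, d=1): fault-free n1=0, n2=0, n3=0, n4=1, n5=1 → 1; observed 1. Eliminates n2 stuck-at-1, n2 inverted output, n3 stuck-at-1, n3 inverted output, n4 stuck-at-0, n4 inverted output, n5 stuck-at-0, n5 inverted output.
Test 3 (a=1, b=1, c=0, d=1): fault-free n1=0, n2=0, n3=1, n4=1, n5=0 → 0; observed 1. Eliminates n1 stuck-at-0.
Only n1 inverted output is consistent with every test.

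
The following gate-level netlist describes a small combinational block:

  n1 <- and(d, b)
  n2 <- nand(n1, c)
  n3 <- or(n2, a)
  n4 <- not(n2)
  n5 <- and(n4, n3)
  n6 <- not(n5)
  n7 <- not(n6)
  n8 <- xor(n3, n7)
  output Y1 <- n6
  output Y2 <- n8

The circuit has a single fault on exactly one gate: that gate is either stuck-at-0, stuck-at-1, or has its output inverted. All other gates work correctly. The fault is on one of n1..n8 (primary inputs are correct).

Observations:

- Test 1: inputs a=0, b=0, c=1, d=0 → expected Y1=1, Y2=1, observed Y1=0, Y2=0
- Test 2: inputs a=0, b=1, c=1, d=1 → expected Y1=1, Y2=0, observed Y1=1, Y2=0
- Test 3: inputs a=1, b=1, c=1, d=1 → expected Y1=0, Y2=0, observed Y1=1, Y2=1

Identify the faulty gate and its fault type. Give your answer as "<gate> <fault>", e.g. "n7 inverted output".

Fault-free values for test 1 (a=0, b=0, c=1, d=0): n1=0, n2=1, n3=1, n4=0, n5=0, n6=1, n7=0, n8=1, giving Y1=1, Y2=1. Observed Y1=0, Y2=0.
Test 1: faults giving observed Y1=0, Y2=0 are {n4 stuck-at-1, n4 inverted output, n5 stuck-at-1, n5 inverted output, n6 stuck-at-0, n6 inverted output}.
Test 2 (a=0, b=1, c=1, d=1): fault-free n1=1, n2=0, n3=0, n4=1, n5=0, n6=1, n7=0, n8=0 → Y1=1, Y2=0; observed Y1=1, Y2=0. Eliminates n5 stuck-at-1, n5 inverted output, n6 stuck-at-0, n6 inverted output.
Test 3 (a=1, b=1, c=1, d=1): fault-free n1=1, n2=0, n3=1, n4=1, n5=1, n6=0, n7=1, n8=0 → Y1=0, Y2=0; observed Y1=1, Y2=1. Eliminates n4 stuck-at-1.
Only n4 inverted output is consistent with every test.

n4 inverted output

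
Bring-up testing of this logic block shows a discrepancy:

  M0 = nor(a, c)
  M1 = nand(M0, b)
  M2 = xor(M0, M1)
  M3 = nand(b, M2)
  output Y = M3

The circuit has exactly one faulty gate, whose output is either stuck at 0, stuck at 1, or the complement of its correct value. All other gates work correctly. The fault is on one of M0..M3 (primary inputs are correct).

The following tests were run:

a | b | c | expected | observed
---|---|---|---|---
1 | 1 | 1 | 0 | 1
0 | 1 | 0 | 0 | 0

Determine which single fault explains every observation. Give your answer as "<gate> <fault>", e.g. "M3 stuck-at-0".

Fault-free values for test 1 (a=1, b=1, c=1): M0=0, M1=1, M2=1, M3=0, giving Y=0. Observed 1.
Test 1: faults giving observed 1 are {M1 stuck-at-0, M1 inverted output, M2 stuck-at-0, M2 inverted output, M3 stuck-at-1, M3 inverted output}.
Test 2 (a=0, b=1, c=0): fault-free M0=1, M1=0, M2=1, M3=0 → 0; observed 0. Eliminates M1 inverted output, M2 stuck-at-0, M2 inverted output, M3 stuck-at-1, M3 inverted output.
Only M1 stuck-at-0 is consistent with every test.

M1 stuck-at-0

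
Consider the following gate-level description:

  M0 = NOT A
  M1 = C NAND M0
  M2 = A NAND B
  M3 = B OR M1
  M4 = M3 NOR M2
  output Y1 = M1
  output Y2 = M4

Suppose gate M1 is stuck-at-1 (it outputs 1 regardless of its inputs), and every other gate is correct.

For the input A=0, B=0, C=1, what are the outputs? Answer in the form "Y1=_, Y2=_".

Y1=1, Y2=0

Propagate with M1 forced: M0=1, M1=1 [stuck-at-1], M2=1, M3=1, M4=0.
So the outputs are Y1=1, Y2=0. (Without the fault they would be Y1=0, Y2=0.)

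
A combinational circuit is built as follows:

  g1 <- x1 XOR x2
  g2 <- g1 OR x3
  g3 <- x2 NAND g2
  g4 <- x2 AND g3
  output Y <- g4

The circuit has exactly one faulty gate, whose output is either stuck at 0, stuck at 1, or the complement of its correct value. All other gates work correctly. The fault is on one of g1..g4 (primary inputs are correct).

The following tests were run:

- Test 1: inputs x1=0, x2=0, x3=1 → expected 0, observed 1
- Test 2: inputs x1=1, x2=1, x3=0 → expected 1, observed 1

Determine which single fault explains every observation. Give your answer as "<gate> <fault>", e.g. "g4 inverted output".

Fault-free values for test 1 (x1=0, x2=0, x3=1): g1=0, g2=1, g3=1, g4=0, giving Y=0. Observed 1.
Test 1: faults giving observed 1 are {g4 stuck-at-1, g4 inverted output}.
Test 2 (x1=1, x2=1, x3=0): fault-free g1=0, g2=0, g3=1, g4=1 → 1; observed 1. Eliminates g4 inverted output.
Only g4 stuck-at-1 is consistent with every test.

g4 stuck-at-1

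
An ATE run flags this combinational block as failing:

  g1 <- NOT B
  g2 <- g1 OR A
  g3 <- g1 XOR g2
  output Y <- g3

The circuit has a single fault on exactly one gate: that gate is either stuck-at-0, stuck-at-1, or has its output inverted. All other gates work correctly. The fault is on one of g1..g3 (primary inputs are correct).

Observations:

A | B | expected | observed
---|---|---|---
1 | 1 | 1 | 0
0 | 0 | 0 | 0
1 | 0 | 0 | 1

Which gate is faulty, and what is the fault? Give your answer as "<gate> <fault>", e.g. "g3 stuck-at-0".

Fault-free values for test 1 (A=1, B=1): g1=0, g2=1, g3=1, giving Y=1. Observed 0.
Test 1: faults giving observed 0 are {g1 stuck-at-1, g1 inverted output, g2 stuck-at-0, g2 inverted output, g3 stuck-at-0, g3 inverted output}.
Test 2 (A=0, B=0): fault-free g1=1, g2=1, g3=0 → 0; observed 0. Eliminates g2 stuck-at-0, g2 inverted output, g3 inverted output.
Test 3 (A=1, B=0): fault-free g1=1, g2=1, g3=0 → 0; observed 1. Eliminates g1 stuck-at-1, g3 stuck-at-0.
Only g1 inverted output is consistent with every test.

g1 inverted output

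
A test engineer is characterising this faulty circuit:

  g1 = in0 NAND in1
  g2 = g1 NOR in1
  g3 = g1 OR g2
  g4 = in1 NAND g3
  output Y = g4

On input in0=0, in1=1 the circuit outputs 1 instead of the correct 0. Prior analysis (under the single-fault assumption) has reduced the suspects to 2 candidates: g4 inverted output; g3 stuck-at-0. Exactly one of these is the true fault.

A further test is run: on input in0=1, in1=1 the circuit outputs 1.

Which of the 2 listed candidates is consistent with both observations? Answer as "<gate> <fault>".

Evaluate each candidate on input in0=1, in1=1:
  g4 inverted output: g1=0, g2=0, g3=0, g4=0 [inverted output] → 0 — eliminated
  g3 stuck-at-0: g1=0, g2=0, g3=0 [stuck-at-0], g4=1 → 1 — matches
Only g3 stuck-at-0 reproduces the observed 1.

g3 stuck-at-0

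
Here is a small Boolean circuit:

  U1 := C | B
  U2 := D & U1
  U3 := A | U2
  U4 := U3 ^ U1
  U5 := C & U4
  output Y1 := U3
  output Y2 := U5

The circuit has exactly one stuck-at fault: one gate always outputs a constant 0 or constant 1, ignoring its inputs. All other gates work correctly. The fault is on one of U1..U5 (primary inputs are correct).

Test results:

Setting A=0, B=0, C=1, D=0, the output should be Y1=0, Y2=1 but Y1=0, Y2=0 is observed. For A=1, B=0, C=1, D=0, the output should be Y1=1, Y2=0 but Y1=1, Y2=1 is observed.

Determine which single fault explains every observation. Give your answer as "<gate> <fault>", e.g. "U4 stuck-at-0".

U1 stuck-at-0

Fault-free values for test 1 (A=0, B=0, C=1, D=0): U1=1, U2=0, U3=0, U4=1, U5=1, giving Y1=0, Y2=1. Observed Y1=0, Y2=0.
Test 1: faults giving observed Y1=0, Y2=0 are {U1 stuck-at-0, U4 stuck-at-0, U5 stuck-at-0}.
Test 2 (A=1, B=0, C=1, D=0): fault-free U1=1, U2=0, U3=1, U4=0, U5=0 → Y1=1, Y2=0; observed Y1=1, Y2=1. Eliminates U4 stuck-at-0, U5 stuck-at-0.
Only U1 stuck-at-0 is consistent with every test.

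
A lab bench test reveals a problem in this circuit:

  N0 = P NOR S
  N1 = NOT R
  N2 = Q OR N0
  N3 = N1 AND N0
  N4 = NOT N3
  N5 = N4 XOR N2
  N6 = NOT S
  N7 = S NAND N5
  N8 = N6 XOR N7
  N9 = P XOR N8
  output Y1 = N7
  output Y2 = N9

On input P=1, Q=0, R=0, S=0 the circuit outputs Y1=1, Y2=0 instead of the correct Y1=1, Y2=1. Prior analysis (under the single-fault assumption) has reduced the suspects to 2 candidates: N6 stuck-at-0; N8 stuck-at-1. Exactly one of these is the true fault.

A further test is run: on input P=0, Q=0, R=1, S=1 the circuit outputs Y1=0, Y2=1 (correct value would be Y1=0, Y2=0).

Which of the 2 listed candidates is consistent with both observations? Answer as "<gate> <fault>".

N8 stuck-at-1

Evaluate each candidate on input P=0, Q=0, R=1, S=1:
  N6 stuck-at-0: N0=0, N1=0, N2=0, N3=0, N4=1, N5=1, N6=0 [stuck-at-0], N7=0, N8=0, N9=0 → Y1=0, Y2=0 — eliminated
  N8 stuck-at-1: N0=0, N1=0, N2=0, N3=0, N4=1, N5=1, N6=0, N7=0, N8=1 [stuck-at-1], N9=1 → Y1=0, Y2=1 — matches
Only N8 stuck-at-1 reproduces the observed Y1=0, Y2=1.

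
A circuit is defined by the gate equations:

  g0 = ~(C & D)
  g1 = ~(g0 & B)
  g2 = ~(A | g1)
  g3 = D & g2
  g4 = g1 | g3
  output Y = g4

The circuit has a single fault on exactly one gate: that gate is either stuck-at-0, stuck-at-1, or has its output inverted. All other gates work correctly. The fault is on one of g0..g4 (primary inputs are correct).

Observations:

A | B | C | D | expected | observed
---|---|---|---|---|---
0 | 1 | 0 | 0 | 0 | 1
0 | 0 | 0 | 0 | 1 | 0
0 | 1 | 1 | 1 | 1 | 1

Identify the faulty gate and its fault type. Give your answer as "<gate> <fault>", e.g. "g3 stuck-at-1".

g1 inverted output

Fault-free values for test 1 (A=0, B=1, C=0, D=0): g0=1, g1=0, g2=1, g3=0, g4=0, giving Y=0. Observed 1.
Test 1: faults giving observed 1 are {g0 stuck-at-0, g0 inverted output, g1 stuck-at-1, g1 inverted output, g3 stuck-at-1, g3 inverted output, g4 stuck-at-1, g4 inverted output}.
Test 2 (A=0, B=0, C=0, D=0): fault-free g0=1, g1=1, g2=0, g3=0, g4=1 → 1; observed 0. Eliminates g0 stuck-at-0, g0 inverted output, g1 stuck-at-1, g3 stuck-at-1, g3 inverted output, g4 stuck-at-1.
Test 3 (A=0, B=1, C=1, D=1): fault-free g0=0, g1=1, g2=0, g3=0, g4=1 → 1; observed 1. Eliminates g4 inverted output.
Only g1 inverted output is consistent with every test.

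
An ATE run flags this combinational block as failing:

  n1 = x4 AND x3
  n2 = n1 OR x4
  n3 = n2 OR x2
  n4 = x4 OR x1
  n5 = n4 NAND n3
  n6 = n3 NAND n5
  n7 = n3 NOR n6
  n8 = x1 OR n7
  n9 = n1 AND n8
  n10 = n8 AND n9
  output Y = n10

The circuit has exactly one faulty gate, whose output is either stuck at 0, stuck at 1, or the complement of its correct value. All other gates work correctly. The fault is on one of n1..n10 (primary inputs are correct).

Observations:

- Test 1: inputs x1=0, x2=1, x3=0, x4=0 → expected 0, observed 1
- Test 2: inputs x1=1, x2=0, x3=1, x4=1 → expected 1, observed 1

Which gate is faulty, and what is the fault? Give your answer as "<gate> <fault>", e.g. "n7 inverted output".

n10 stuck-at-1

Fault-free values for test 1 (x1=0, x2=1, x3=0, x4=0): n1=0, n2=0, n3=1, n4=0, n5=1, n6=0, n7=0, n8=0, n9=0, n10=0, giving Y=0. Observed 1.
Test 1: faults giving observed 1 are {n10 stuck-at-1, n10 inverted output}.
Test 2 (x1=1, x2=0, x3=1, x4=1): fault-free n1=1, n2=1, n3=1, n4=1, n5=0, n6=1, n7=0, n8=1, n9=1, n10=1 → 1; observed 1. Eliminates n10 inverted output.
Only n10 stuck-at-1 is consistent with every test.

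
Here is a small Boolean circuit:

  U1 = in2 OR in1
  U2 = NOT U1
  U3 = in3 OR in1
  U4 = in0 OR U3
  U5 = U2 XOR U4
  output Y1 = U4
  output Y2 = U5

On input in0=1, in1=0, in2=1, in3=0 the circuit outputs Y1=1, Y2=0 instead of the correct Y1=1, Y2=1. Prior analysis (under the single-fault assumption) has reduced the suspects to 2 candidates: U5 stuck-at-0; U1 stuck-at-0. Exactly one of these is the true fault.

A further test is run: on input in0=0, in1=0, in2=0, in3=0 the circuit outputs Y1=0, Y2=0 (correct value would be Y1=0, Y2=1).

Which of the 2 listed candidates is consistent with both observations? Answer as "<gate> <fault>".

U5 stuck-at-0

Evaluate each candidate on input in0=0, in1=0, in2=0, in3=0:
  U5 stuck-at-0: U1=0, U2=1, U3=0, U4=0, U5=0 [stuck-at-0] → Y1=0, Y2=0 — matches
  U1 stuck-at-0: U1=0 [stuck-at-0], U2=1, U3=0, U4=0, U5=1 → Y1=0, Y2=1 — eliminated
Only U5 stuck-at-0 reproduces the observed Y1=0, Y2=0.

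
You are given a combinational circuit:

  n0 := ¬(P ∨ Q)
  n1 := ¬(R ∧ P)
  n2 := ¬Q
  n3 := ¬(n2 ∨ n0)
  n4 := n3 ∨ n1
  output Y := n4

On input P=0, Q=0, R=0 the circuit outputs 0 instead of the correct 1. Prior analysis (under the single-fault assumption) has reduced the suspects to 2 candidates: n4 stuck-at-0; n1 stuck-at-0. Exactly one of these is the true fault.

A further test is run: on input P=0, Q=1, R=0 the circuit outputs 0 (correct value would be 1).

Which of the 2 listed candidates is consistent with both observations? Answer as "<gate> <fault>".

n4 stuck-at-0

Evaluate each candidate on input P=0, Q=1, R=0:
  n4 stuck-at-0: n0=0, n1=1, n2=0, n3=1, n4=0 [stuck-at-0] → 0 — matches
  n1 stuck-at-0: n0=0, n1=0 [stuck-at-0], n2=0, n3=1, n4=1 → 1 — eliminated
Only n4 stuck-at-0 reproduces the observed 0.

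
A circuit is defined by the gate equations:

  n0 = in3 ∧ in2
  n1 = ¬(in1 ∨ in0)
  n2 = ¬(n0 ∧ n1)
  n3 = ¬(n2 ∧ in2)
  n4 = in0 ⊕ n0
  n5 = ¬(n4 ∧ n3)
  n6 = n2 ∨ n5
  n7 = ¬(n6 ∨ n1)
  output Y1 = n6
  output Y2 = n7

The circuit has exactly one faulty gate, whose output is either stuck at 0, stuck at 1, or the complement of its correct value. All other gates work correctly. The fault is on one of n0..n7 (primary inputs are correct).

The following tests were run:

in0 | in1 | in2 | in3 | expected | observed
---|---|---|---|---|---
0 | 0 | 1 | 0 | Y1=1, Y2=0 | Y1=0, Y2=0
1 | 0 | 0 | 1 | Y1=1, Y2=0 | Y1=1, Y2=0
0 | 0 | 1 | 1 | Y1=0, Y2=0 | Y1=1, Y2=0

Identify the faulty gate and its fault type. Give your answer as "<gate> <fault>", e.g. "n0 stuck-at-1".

Fault-free values for test 1 (in0=0, in1=0, in2=1, in3=0): n0=0, n1=1, n2=1, n3=0, n4=0, n5=1, n6=1, n7=0, giving Y1=1, Y2=0. Observed Y1=0, Y2=0.
Test 1: faults giving observed Y1=0, Y2=0 are {n0 stuck-at-1, n0 inverted output, n6 stuck-at-0, n6 inverted output}.
Test 2 (in0=1, in1=0, in2=0, in3=1): fault-free n0=0, n1=0, n2=1, n3=1, n4=1, n5=0, n6=1, n7=0 → Y1=1, Y2=0; observed Y1=1, Y2=0. Eliminates n6 stuck-at-0, n6 inverted output.
Test 3 (in0=0, in1=0, in2=1, in3=1): fault-free n0=1, n1=1, n2=0, n3=1, n4=1, n5=0, n6=0, n7=0 → Y1=0, Y2=0; observed Y1=1, Y2=0. Eliminates n0 stuck-at-1.
Only n0 inverted output is consistent with every test.

n0 inverted output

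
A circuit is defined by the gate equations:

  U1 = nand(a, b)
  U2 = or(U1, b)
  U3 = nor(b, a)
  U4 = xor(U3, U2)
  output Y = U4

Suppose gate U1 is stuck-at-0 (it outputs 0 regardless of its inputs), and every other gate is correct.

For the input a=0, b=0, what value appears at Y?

Propagate with U1 forced: U1=0 [stuck-at-0], U2=0, U3=1, U4=1.
So Y = 1. (Without the fault it would be 0.)

1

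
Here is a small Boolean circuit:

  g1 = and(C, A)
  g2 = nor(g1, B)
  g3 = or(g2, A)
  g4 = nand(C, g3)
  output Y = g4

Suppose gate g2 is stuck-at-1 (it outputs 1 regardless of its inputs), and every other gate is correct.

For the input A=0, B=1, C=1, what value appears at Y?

Propagate with g2 forced: g1=0, g2=1 [stuck-at-1], g3=1, g4=0.
So Y = 0. (Without the fault it would be 1.)

0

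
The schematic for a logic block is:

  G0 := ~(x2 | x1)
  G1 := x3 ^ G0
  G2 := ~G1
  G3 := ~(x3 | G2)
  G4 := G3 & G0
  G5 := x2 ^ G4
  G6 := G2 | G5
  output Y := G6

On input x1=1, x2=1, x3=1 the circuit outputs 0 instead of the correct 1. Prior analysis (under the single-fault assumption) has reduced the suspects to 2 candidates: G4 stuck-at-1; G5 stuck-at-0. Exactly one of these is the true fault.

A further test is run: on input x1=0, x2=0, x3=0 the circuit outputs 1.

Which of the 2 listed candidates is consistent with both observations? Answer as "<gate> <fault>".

Evaluate each candidate on input x1=0, x2=0, x3=0:
  G4 stuck-at-1: G0=1, G1=1, G2=0, G3=1, G4=1 [stuck-at-1], G5=1, G6=1 → 1 — matches
  G5 stuck-at-0: G0=1, G1=1, G2=0, G3=1, G4=1, G5=0 [stuck-at-0], G6=0 → 0 — eliminated
Only G4 stuck-at-1 reproduces the observed 1.

G4 stuck-at-1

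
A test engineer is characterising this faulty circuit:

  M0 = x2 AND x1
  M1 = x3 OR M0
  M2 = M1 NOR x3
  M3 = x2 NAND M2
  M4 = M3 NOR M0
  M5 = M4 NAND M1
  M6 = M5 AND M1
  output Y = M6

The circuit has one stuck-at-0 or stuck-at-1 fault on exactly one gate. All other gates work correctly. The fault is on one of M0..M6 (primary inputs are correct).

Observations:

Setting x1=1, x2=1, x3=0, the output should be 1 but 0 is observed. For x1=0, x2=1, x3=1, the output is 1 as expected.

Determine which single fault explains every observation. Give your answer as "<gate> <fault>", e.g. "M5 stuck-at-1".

M0 stuck-at-0

Fault-free values for test 1 (x1=1, x2=1, x3=0): M0=1, M1=1, M2=0, M3=1, M4=0, M5=1, M6=1, giving Y=1. Observed 0.
Test 1: faults giving observed 0 are {M0 stuck-at-0, M1 stuck-at-0, M4 stuck-at-1, M5 stuck-at-0, M6 stuck-at-0}.
Test 2 (x1=0, x2=1, x3=1): fault-free M0=0, M1=1, M2=0, M3=1, M4=0, M5=1, M6=1 → 1; observed 1. Eliminates M1 stuck-at-0, M4 stuck-at-1, M5 stuck-at-0, M6 stuck-at-0.
Only M0 stuck-at-0 is consistent with every test.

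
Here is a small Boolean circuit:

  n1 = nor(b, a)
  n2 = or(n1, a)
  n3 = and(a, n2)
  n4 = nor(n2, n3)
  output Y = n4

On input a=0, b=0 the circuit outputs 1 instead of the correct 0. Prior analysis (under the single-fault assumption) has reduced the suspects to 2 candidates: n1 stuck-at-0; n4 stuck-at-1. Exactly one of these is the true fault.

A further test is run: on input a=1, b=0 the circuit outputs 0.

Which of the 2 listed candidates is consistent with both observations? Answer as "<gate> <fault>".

Evaluate each candidate on input a=1, b=0:
  n1 stuck-at-0: n1=0 [stuck-at-0], n2=1, n3=1, n4=0 → 0 — matches
  n4 stuck-at-1: n1=0, n2=1, n3=1, n4=1 [stuck-at-1] → 1 — eliminated
Only n1 stuck-at-0 reproduces the observed 0.

n1 stuck-at-0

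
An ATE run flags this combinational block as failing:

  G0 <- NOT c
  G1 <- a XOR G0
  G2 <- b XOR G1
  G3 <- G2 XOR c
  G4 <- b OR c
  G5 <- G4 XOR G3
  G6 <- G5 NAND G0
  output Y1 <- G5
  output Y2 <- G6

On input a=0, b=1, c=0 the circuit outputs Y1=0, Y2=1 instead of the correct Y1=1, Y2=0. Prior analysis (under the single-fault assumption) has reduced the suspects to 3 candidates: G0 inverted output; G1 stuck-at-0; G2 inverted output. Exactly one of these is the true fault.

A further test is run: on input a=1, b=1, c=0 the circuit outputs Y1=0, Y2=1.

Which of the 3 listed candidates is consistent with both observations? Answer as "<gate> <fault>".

Evaluate each candidate on input a=1, b=1, c=0:
  G0 inverted output: G0=0 [inverted output], G1=1, G2=0, G3=0, G4=1, G5=1, G6=1 → Y1=1, Y2=1 — eliminated
  G1 stuck-at-0: G0=1, G1=0 [stuck-at-0], G2=1, G3=1, G4=1, G5=0, G6=1 → Y1=0, Y2=1 — matches
  G2 inverted output: G0=1, G1=0, G2=0 [inverted output], G3=0, G4=1, G5=1, G6=0 → Y1=1, Y2=0 — eliminated
Only G1 stuck-at-0 reproduces the observed Y1=0, Y2=1.

G1 stuck-at-0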